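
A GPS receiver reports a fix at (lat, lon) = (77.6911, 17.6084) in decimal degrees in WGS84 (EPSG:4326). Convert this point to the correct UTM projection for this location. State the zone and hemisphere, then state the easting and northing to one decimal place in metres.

Zone 33N: E 562055.2 m, N 8625276.9 m

Longitude 17.6084° lies in the 6° band [12°, 18°), giving zone 33; latitude is north of the equator, so 33N.
Zone 33 central meridian λ₀ = 6×33 − 183 = 15°; Δλ = +2.6084°.
Transverse Mercator on WGS84 with k₀ = 0.9996 gives E = 562055.196 m, N = 8625276.893 m.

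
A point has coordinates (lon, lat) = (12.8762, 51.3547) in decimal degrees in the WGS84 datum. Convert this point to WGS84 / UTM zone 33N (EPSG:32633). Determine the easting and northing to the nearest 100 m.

Zone 33 central meridian λ₀ = 6×33 − 183 = 15°; Δλ = -2.1238°.
Transverse Mercator on WGS84 with k₀ = 0.9996 gives E = 352120.357 m, N = 5691411.109 m.

E 352100 m, N 5691400 m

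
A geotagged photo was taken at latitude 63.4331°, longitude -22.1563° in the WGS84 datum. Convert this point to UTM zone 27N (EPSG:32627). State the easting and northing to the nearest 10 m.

E 442300 m, N 7034370 m

Zone 27 central meridian λ₀ = 6×27 − 183 = -21°; Δλ = -1.1563°.
Transverse Mercator on WGS84 with k₀ = 0.9996 gives E = 442302.187 m, N = 7034366.192 m.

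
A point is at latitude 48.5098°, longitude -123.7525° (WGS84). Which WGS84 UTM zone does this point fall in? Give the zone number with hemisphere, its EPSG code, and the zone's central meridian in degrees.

UTM zone = ⌊(λ + 180)/6⌋ + 1; -123.7525° ∈ [-126°, -120°) → zone 10.
Hemisphere: N (φ ≥ 0).
Central meridian λ₀ = 6×10 − 183 = -123°.
EPSG code: 32610.

Zone 10N (EPSG:32610), central meridian -123°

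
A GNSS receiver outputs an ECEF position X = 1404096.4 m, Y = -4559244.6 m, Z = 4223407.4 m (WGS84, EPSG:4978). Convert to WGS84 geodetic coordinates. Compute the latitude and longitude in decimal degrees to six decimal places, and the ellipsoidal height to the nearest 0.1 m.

lat 41.709700°, lon -72.882900°, h 2735.2 m

λ = atan2(Y, X) = -72.88290015°; p = √(X²+Y²) = 4770555.3 m.
Bowring's method on WGS84 (a = 6378137 m, b = 6356752.314 m) gives φ = 41.70970033°, h = 2735.182 m.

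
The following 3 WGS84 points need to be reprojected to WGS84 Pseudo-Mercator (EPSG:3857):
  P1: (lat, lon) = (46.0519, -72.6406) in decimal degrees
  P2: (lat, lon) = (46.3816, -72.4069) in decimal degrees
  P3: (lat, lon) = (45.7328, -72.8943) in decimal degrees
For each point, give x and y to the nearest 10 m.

P1: x -8086310 m, y 5788670 m; P2: x -8060300 m, y 5841710 m; P3: x -8114560 m, y 5737630 m

Web Mercator: x = R·λ, y = R·ln tan(π/4+φ/2), R = 6378137 m.
P1 (46.0519°, -72.6406°) → (-8086314.603, 5788670.136) m.
P2 (46.3816°, -72.4069°) → (-8060299.238, 5841713.194) m.
P3 (45.7328°, -72.8943°) → (-8114556.358, 5737633.138) m.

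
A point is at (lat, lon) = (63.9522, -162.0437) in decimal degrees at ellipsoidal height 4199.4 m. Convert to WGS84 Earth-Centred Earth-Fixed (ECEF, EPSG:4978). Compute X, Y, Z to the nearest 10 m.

WGS84: a = 6378137 m, e² = 0.006694380; N(φ) = a/√(1−e²sin²φ) = 6395439.354 m.
X = (N+h)·cosφ·cosλ = -2673334.539 m; Y = (N+h)·cosφ·sinλ = -866365.368 m; Z = (N(1−e²)+h)·sinφ = 5711149.892 m.

X -2673330 m, Y -866370 m, Z 5711150 m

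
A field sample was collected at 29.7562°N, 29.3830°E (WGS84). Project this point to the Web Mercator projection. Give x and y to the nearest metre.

x 3270901 m, y 3472250 m

Web Mercator is spherical with R = a = 6378137 m.
x = R·λ = 6378137 × 0.512830094 = 3270900.598 m.
y = R·ln tan(π/4 + φ/2) = 6378137 × 0.544398774 = 3472249.964 m.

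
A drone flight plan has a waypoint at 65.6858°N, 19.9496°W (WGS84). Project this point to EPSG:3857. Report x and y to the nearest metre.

Web Mercator is spherical with R = a = 6378137 m.
x = R·λ = 6378137 × -0.348186204 = -2220779.314 m.
y = R·ln tan(π/4 + φ/2) = 6378137 × 1.535146948 = 9791377.550 m.

x -2220779 m, y 9791378 m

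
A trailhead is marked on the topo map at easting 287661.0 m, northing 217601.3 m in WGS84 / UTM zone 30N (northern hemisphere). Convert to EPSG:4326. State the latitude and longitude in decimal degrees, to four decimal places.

lat 1.9676°, lon -4.9090°

Zone 30N: λ₀ = -3°, k₀ = 0.9996, false easting 500000 m.
Meridian distance M = (N − FN)/k₀ = 217688.4 m.
Inverse transverse Mercator on WGS84 gives φ = 1.96760031°, λ = -4.90900037°.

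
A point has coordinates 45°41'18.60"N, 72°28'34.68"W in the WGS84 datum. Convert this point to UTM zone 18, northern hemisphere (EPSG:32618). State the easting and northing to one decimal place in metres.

Zone 18 central meridian λ₀ = 6×18 − 183 = -75°; Δλ = +2.5237°.
Transverse Mercator on WGS84 with k₀ = 0.9996 gives E = 696508.172 m, N = 5062536.406 m.

E 696508.2 m, N 5062536.4 m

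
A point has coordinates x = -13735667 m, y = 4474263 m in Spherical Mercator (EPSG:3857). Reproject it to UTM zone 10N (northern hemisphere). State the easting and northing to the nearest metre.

E 465450 m, N 4122877 m

Web Mercator inverse (R = 6378137 m) → φ = 37.25180130°, λ = -123.38959604°.
UTM 10N forward: E = 465449.848 m, N = 4122877.207 m.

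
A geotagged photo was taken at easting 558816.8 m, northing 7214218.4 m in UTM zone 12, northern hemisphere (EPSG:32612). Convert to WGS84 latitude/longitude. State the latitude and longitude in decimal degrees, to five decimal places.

lat 65.04650°, lon -109.75050°

Zone 12N: λ₀ = -111°, k₀ = 0.9996, false easting 500000 m.
Meridian distance M = (N − FN)/k₀ = 7217105.2 m.
Inverse transverse Mercator on WGS84 gives φ = 65.04649974°, λ = -109.75049999°.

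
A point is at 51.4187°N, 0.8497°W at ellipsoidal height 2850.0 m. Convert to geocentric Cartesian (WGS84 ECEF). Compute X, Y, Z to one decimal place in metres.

X 3987062.2 m, Y -59132.7 m, Z 4964954.6 m

WGS84: a = 6378137 m, e² = 0.006694380; N(φ) = a/√(1−e²sin²φ) = 6391223.278 m.
X = (N+h)·cosφ·cosλ = 3987062.231 m; Y = (N+h)·cosφ·sinλ = -59132.718 m; Z = (N(1−e²)+h)·sinφ = 4964954.582 m.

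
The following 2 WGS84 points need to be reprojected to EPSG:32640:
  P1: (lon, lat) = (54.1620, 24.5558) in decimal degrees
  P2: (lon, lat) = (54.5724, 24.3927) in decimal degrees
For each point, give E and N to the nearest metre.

P1: E 212520 m, N 2718724 m; P2: E 253792 m, N 2699860 m

UTM zone 40N: λ₀ = 57°, k₀ = 0.9996.
P1 (24.5558°, 54.1620°) → (212519.740, 2718724.043) m.
P2 (24.3927°, 54.5724°) → (253792.360, 2699859.969) m.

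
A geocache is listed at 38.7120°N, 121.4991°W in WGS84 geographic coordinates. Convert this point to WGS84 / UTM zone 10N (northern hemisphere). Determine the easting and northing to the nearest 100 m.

E 630500 m, N 4285900 m

Zone 10 central meridian λ₀ = 6×10 − 183 = -123°; Δλ = +1.5009°.
Transverse Mercator on WGS84 with k₀ = 0.9996 gives E = 630494.067 m, N = 4285886.777 m.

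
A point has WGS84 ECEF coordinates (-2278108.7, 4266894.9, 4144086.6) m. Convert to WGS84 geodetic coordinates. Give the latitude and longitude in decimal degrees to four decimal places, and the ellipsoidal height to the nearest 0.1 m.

lat 40.7787°, lon 118.0979°, h 370.6 m

λ = atan2(Y, X) = 118.09789974°; p = √(X²+Y²) = 4836958.9 m.
Bowring's method on WGS84 (a = 6378137 m, b = 6356752.314 m) gives φ = 40.77870022°, h = 370.565 m.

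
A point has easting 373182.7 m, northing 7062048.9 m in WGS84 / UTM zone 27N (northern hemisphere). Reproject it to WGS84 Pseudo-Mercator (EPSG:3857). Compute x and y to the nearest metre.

Unproject from UTM 27N (λ₀ = -21°) → φ = 63.66339997°, λ = -23.56249923°.
Web Mercator (R = 6378137 m): x = -2622965.416 m, y = 9264798.530 m.

x -2622965 m, y 9264799 m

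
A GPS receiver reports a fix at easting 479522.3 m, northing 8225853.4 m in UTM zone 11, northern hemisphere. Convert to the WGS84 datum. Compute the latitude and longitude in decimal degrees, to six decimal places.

lat 74.122800°, lon -117.670601°

Zone 11N: λ₀ = -117°, k₀ = 0.9996, false easting 500000 m.
Meridian distance M = (N − FN)/k₀ = 8229145.1 m.
Inverse transverse Mercator on WGS84 gives φ = 74.12279956°, λ = -117.67060119°.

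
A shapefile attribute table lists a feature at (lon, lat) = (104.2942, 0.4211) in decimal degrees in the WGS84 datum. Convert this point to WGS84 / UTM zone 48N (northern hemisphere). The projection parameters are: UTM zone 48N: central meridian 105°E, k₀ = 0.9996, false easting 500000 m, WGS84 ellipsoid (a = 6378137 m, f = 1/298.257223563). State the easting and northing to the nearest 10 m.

E 421460 m, N 46550 m

Zone 48 central meridian λ₀ = 6×48 − 183 = 105°; Δλ = -0.7058°.
Transverse Mercator on WGS84 with k₀ = 0.9996 gives E = 421462.239 m, N = 46547.766 m.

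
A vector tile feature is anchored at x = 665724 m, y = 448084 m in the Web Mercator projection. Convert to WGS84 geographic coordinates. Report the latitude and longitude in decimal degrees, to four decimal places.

R = 6378137 m. λ = x/R = 5.98030044°.
φ = 2·arctan(exp(y/R)) − 90° = 2·arctan(1.07278) − 90° = 4.02190007°.

lat 4.0219°, lon 5.9803°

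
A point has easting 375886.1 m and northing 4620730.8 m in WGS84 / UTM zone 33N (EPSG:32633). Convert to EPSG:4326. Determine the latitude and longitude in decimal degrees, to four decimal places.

Zone 33N: λ₀ = 15°, k₀ = 0.9996, false easting 500000 m.
Meridian distance M = (N − FN)/k₀ = 4622579.8 m.
Inverse transverse Mercator on WGS84 gives φ = 41.72870035°, λ = 13.50770039°.

lat 41.7287°, lon 13.5077°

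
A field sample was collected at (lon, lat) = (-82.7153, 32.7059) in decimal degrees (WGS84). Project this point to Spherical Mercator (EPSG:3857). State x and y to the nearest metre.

x -9207825 m, y 3856332 m

Web Mercator is spherical with R = a = 6378137 m.
x = R·λ = 6378137 × -1.443654327 = -9207825.077 m.
y = R·ln tan(π/4 + φ/2) = 6378137 × 0.604617282 = 3856331.855 m.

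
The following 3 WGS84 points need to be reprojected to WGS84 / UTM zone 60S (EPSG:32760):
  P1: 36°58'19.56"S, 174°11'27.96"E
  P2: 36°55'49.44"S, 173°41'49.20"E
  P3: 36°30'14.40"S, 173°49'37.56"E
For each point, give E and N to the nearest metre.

P1: E 249956 m, N 5904535 m; P2: E 205799 m, N 5907750 m; P3: E 215822 m, N 5955465 m

UTM zone 60S: λ₀ = 177°, k₀ = 0.9996.
P1 (-36.9721°, 174.1911°) → (249955.891, 5904534.733) m.
P2 (-36.9304°, 173.6970°) → (205798.717, 5907750.079) m.
P3 (-36.5040°, 173.8271°) → (215821.913, 5955464.624) m.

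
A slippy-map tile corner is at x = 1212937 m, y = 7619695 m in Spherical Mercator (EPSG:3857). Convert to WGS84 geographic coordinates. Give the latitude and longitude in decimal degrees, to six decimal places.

R = 6378137 m. λ = x/R = 10.89599846°.
φ = 2·arctan(exp(y/R)) − 90° = 2·arctan(3.30243) − 90° = 56.30660131°.

lat 56.306601°, lon 10.895998°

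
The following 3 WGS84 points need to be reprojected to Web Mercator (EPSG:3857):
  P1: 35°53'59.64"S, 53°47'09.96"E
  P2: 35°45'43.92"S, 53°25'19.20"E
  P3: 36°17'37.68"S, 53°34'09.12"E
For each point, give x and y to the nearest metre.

P1: x 5987441 m, y -4286856 m; P2: x 5946910 m, y -4267950 m; P3: x 5963296 m, y -4341123 m

Web Mercator: x = R·λ, y = R·ln tan(π/4+φ/2), R = 6378137 m.
P1 (-35.8999°, 53.7861°) → (5987441.264, -4286856.494) m.
P2 (-35.7622°, 53.4220°) → (5946909.837, -4267949.600) m.
P3 (-36.2938°, 53.5692°) → (5963296.066, -4341123.470) m.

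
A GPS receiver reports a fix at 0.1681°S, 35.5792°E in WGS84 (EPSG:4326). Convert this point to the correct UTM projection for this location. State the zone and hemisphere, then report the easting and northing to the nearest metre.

Longitude 35.5792° lies in the 6° band [30°, 36°), giving zone 36; latitude is south of the equator, so 36S.
Zone 36 central meridian λ₀ = 6×36 − 183 = 33°; Δλ = +2.5792°.
Transverse Mercator on WGS84 with k₀ = 0.9996 gives E = 787096.788 m, N = 9981400.930 m.

Zone 36S: E 787097 m, N 9981401 m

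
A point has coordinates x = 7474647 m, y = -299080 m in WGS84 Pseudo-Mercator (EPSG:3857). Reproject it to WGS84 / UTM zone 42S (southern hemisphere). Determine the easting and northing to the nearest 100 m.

E 293900 m, N 9703000 m

Web Mercator inverse (R = 6378137 m) → φ = -2.68569731°, λ = 67.14589643°.
UTM 42S forward: E = 293873.734 m, N = 9702991.253 m.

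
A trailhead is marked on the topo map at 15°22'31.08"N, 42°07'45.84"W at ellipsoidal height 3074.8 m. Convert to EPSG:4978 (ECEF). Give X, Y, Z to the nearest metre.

X 4564205 m, Y -4128332 m, Z 1680992 m

WGS84: a = 6378137 m, e² = 0.006694380; N(φ) = a/√(1−e²sin²φ) = 6379638.342 m.
X = (N+h)·cosφ·cosλ = 4564205.263 m; Y = (N+h)·cosφ·sinλ = -4128332.024 m; Z = (N(1−e²)+h)·sinφ = 1680992.047 m.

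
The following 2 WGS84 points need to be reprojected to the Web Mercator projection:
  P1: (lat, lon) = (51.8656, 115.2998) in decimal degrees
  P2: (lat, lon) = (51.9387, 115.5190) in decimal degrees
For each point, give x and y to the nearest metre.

P1: x 12835115 m, y 6775861 m; P2: x 12859516 m, y 6789049 m

Web Mercator: x = R·λ, y = R·ln tan(π/4+φ/2), R = 6378137 m.
P1 (51.8656°, 115.2998°) → (12835115.025, 6775860.596) m.
P2 (51.9387°, 115.5190°) → (12859516.257, 6789049.208) m.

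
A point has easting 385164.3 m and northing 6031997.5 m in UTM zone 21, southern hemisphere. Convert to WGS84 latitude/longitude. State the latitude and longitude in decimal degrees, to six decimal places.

lat -35.849500°, lon -58.271700°

Zone 21S: λ₀ = -57°, k₀ = 0.9996, false easting 500000 m, false northing 10000000 m.
Meridian distance M = (N − FN)/k₀ = -3969590.3 m.
Inverse transverse Mercator on WGS84 gives φ = -35.84950042°, λ = -58.27170042°.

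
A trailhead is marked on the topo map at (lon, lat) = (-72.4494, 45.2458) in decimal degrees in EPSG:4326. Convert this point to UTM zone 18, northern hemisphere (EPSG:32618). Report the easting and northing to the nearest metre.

Zone 18 central meridian λ₀ = 6×18 − 183 = -75°; Δλ = +2.5506°.
Transverse Mercator on WGS84 with k₀ = 0.9996 gives E = 700164.447 m, N = 5013421.159 m.

E 700164 m, N 5013421 m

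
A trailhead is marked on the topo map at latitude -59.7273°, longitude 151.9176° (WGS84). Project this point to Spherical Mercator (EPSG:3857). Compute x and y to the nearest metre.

Web Mercator is spherical with R = a = 6378137 m.
x = R·λ = 6378137 × 2.651462312 = 16911389.875 m.
y = R·ln tan(π/4 + φ/2) = 6378137 × -1.307477857 = -8339272.899 m.

x 16911390 m, y -8339273 m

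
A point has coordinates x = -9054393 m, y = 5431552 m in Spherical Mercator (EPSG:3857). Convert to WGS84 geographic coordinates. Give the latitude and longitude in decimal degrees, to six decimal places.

lat 43.780600°, lon -81.336996°

R = 6378137 m. λ = x/R = -81.33699620°.
φ = 2·arctan(exp(y/R)) − 90° = 2·arctan(2.34337) − 90° = 43.78059956°.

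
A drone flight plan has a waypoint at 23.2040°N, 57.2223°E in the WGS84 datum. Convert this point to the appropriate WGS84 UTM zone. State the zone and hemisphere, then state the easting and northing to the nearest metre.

Zone 40N: E 522747 m, N 2566120 m

Longitude 57.2223° lies in the 6° band [54°, 60°), giving zone 40; latitude is north of the equator, so 40N.
Zone 40 central meridian λ₀ = 6×40 − 183 = 57°; Δλ = +0.2223°.
Transverse Mercator on WGS84 with k₀ = 0.9996 gives E = 522747.304 m, N = 2566120.183 m.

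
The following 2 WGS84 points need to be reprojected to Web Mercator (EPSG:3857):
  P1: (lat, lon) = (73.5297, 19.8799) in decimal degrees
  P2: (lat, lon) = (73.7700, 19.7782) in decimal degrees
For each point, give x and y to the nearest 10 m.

P1: x 2213020 m, y 12328270 m; P2: x 2201700 m, y 12423300 m

Web Mercator: x = R·λ, y = R·ln tan(π/4+φ/2), R = 6378137 m.
P1 (73.5297°, 19.8799°) → (2213020.345, 12328274.530) m.
P2 (73.7700°, 19.7782°) → (2201699.153, 12423300.860) m.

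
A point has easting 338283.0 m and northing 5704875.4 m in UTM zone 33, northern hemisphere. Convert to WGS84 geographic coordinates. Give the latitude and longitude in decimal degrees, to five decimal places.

lat 51.47190°, lon 12.67150°

Zone 33N: λ₀ = 15°, k₀ = 0.9996, false easting 500000 m.
Meridian distance M = (N − FN)/k₀ = 5707158.3 m.
Inverse transverse Mercator on WGS84 gives φ = 51.47189976°, λ = 12.67150005°.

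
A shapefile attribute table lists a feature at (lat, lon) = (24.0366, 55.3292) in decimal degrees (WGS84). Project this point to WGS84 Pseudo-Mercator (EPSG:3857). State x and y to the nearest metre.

x 6159218 m, y 2757869 m

Web Mercator is spherical with R = a = 6378137 m.
x = R·λ = 6378137 × 0.965676712 = 6159218.370 m.
y = R·ln tan(π/4 + φ/2) = 6378137 × 0.432394070 = 2757868.613 m.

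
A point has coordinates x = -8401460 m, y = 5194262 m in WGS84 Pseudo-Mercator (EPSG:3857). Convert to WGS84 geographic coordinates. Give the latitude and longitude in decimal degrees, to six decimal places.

lat 42.221799°, lon -75.471599°

R = 6378137 m. λ = x/R = -75.47159927°.
φ = 2·arctan(exp(y/R)) − 90° = 2·arctan(2.25779) − 90° = 42.22179913°.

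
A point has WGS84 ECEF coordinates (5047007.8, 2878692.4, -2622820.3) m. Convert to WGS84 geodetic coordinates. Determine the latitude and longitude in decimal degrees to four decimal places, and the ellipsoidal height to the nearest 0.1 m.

λ = atan2(Y, X) = 29.69940020°; p = √(X²+Y²) = 5810263.1 m.
Bowring's method on WGS84 (a = 6378137 m, b = 6356752.314 m) gives φ = -24.43960030°, h = 319.233 m.

lat -24.4396°, lon 29.6994°, h 319.2 m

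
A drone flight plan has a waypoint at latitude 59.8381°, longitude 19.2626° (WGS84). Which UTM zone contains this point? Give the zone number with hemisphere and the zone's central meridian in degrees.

Zone 34N, central meridian 21°

UTM zone = ⌊(λ + 180)/6⌋ + 1; 19.2626° ∈ [18°, 24°) → zone 34.
Hemisphere: N (φ ≥ 0).
Central meridian λ₀ = 6×34 − 183 = 21°.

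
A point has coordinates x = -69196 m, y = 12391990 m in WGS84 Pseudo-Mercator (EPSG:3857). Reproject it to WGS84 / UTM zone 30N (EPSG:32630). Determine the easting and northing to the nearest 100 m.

Web Mercator inverse (R = 6378137 m) → φ = 73.69120115°, λ = -0.62159824°.
UTM 30N forward: E = 574531.473 m, N = 8179072.818 m.

E 574500 m, N 8179100 m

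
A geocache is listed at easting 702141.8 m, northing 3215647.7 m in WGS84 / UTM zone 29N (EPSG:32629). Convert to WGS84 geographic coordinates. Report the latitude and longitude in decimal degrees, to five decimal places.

Zone 29N: λ₀ = -9°, k₀ = 0.9996, false easting 500000 m.
Meridian distance M = (N − FN)/k₀ = 3216934.5 m.
Inverse transverse Mercator on WGS84 gives φ = 29.05309978°, λ = -6.92380047°.

lat 29.05310°, lon -6.92380°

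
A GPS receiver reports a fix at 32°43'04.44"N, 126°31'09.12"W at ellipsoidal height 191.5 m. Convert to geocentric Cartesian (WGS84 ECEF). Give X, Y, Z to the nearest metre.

X -3196603 m, Y -4316935 m, Z 3427782 m

WGS84: a = 6378137 m, e² = 0.006694380; N(φ) = a/√(1−e²sin²φ) = 6384383.091 m.
X = (N+h)·cosφ·cosλ = -3196603.134 m; Y = (N+h)·cosφ·sinλ = -4316935.015 m; Z = (N(1−e²)+h)·sinφ = 3427782.129 m.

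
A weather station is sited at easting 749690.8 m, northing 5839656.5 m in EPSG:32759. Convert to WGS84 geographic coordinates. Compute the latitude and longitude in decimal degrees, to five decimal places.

lat -37.55630°, lon 173.82670°

Zone 59S: λ₀ = 171°, k₀ = 0.9996, false easting 500000 m, false northing 10000000 m.
Meridian distance M = (N − FN)/k₀ = -4162008.3 m.
Inverse transverse Mercator on WGS84 gives φ = -37.55629995°, λ = 173.82670029°.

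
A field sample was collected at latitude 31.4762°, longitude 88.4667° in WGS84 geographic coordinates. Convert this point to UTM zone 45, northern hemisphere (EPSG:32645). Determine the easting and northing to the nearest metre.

E 639326 m, N 3483310 m

Zone 45 central meridian λ₀ = 6×45 − 183 = 87°; Δλ = +1.4667°.
Transverse Mercator on WGS84 with k₀ = 0.9996 gives E = 639326.412 m, N = 3483310.069 m.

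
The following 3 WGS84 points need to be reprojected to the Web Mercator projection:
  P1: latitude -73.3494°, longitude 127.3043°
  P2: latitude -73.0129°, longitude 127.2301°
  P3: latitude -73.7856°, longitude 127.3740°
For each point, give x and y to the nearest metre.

Web Mercator: x = R·λ, y = R·ln tan(π/4+φ/2), R = 6378137 m.
P1 (-73.3494°, 127.3043°) → (14171449.852, -12257856.238) m.
P2 (-73.0129°, 127.2301°) → (14163189.946, -12128391.356) m.
P3 (-73.7856°, 127.3740°) → (14179208.820, -12429517.085) m.

P1: x 14171450 m, y -12257856 m; P2: x 14163190 m, y -12128391 m; P3: x 14179209 m, y -12429517 m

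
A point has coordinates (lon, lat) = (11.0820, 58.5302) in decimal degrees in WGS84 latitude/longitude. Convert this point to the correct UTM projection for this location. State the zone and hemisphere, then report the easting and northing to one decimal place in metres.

Longitude 11.0820° lies in the 6° band [6°, 12°), giving zone 32; latitude is north of the equator, so 32N.
Zone 32 central meridian λ₀ = 6×32 − 183 = 9°; Δλ = +2.0820°.
Transverse Mercator on WGS84 with k₀ = 0.9996 gives E = 621228.892 m, N = 6489620.382 m.

Zone 32N: E 621228.9 m, N 6489620.4 m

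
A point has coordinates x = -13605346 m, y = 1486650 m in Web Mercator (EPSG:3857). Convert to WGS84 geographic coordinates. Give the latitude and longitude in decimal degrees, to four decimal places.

R = 6378137 m. λ = x/R = -122.21890258°.
φ = 2·arctan(exp(y/R)) − 90° = 2·arctan(1.26249) − 90° = 13.23549613°.

lat 13.2355°, lon -122.2189°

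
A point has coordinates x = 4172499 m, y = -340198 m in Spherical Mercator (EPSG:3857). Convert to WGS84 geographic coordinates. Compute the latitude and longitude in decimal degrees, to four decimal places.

lat -3.0546°, lon 37.4822°

R = 6378137 m. λ = x/R = 37.48219625°.
φ = 2·arctan(exp(y/R)) − 90° = 2·arctan(0.94806) − 90° = -3.05460260°.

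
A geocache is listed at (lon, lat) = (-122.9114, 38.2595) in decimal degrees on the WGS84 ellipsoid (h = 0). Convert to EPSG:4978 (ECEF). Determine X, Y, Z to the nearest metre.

WGS84: a = 6378137 m, e² = 0.006694380; N(φ) = a/√(1−e²sin²φ) = 6386338.760 m.
X = (N+h)·cosφ·cosλ = -2724664.354 m; Y = (N+h)·cosφ·sinλ = -4209852.957 m; Z = (N(1−e²)+h)·sinφ = 3928101.769 m.

X -2724664 m, Y -4209853 m, Z 3928102 m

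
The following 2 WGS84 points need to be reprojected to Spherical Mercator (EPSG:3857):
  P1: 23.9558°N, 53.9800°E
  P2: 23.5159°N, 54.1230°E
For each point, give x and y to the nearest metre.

P1: x 6009026 m, y 2748023 m; P2: x 6024945 m, y 2694528 m

Web Mercator: x = R·λ, y = R·ln tan(π/4+φ/2), R = 6378137 m.
P1 (23.9558°, 53.9800°) → (6009026.113, 2748023.071) m.
P2 (23.5159°, 54.1230°) → (6024944.800, 2694528.395) m.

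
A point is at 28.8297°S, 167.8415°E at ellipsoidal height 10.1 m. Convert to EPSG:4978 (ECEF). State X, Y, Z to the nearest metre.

X -5466538 m, Y 1177763 m, Z -3057384 m

WGS84: a = 6378137 m, e² = 0.006694380; N(φ) = a/√(1−e²sin²φ) = 6383106.929 m.
X = (N+h)·cosφ·cosλ = -5466538.113 m; Y = (N+h)·cosφ·sinλ = 1177763.457 m; Z = (N(1−e²)+h)·sinφ = -3057383.969 m.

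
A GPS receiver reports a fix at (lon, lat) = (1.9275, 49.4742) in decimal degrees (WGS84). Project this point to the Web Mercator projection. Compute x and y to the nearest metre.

Web Mercator is spherical with R = a = 6378137 m.
x = R·λ = 6378137 × 0.033641221 = 214568.319 m.
y = R·ln tan(π/4 + φ/2) = 6378137 × 0.996483710 = 6355709.623 m.

x 214568 m, y 6355710 m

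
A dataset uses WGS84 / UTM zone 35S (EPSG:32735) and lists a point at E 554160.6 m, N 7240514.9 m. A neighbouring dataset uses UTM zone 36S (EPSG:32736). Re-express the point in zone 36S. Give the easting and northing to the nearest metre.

E -52087 m, N 7229496 m

UTM 35S → geographic: φ = -24.94970015°, λ = 27.53650007°.
UTM 36S (λ₀ = 33°) forward: E = -52086.931 m, N = 7229495.905 m.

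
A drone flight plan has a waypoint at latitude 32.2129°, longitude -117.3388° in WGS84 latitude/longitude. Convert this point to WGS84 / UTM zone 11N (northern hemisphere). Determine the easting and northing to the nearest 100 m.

Zone 11 central meridian λ₀ = 6×11 − 183 = -117°; Δλ = -0.3388°.
Transverse Mercator on WGS84 with k₀ = 0.9996 gives E = 468072.615 m, N = 3564084.769 m.

E 468100 m, N 3564100 m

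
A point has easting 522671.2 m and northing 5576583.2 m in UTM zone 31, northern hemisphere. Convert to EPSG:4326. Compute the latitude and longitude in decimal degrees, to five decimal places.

Zone 31N: λ₀ = 3°, k₀ = 0.9996, false easting 500000 m.
Meridian distance M = (N − FN)/k₀ = 5578814.7 m.
Inverse transverse Mercator on WGS84 gives φ = 50.34090028°, λ = 3.31859933°.

lat 50.34090°, lon 3.31860°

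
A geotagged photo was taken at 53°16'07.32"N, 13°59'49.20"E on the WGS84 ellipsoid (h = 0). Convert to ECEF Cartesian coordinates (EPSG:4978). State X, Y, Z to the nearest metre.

WGS84: a = 6378137 m, e² = 0.006694380; N(φ) = a/√(1−e²sin²φ) = 6391894.179 m.
X = (N+h)·cosφ·cosλ = 3709252.014 m; Y = (N+h)·cosφ·sinλ = 924614.110 m; Z = (N(1−e²)+h)·sinφ = 5088483.693 m.

X 3709252 m, Y 924614 m, Z 5088484 m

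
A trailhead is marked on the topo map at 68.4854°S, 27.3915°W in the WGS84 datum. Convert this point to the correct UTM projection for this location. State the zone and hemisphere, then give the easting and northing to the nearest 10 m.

Longitude -27.3915° lies in the 6° band [-30°, -24°), giving zone 26; latitude is south of the equator, so 26S.
Zone 26 central meridian λ₀ = 6×26 − 183 = -27°; Δλ = -0.3915°.
Transverse Mercator on WGS84 with k₀ = 0.9996 gives E = 483976.963 m, N = 2402965.396 m.

Zone 26S: E 483980 m, N 2402970 m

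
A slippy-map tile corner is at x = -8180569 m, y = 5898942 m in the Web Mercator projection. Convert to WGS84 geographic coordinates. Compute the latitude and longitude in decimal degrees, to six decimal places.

R = 6378137 m. λ = x/R = -73.48730165°.
φ = 2·arctan(exp(y/R)) − 90° = 2·arctan(2.52154) − 90° = 46.73509796°.

lat 46.735098°, lon -73.487302°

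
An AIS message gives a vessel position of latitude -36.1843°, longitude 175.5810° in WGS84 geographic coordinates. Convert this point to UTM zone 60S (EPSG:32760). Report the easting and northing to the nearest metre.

E 372403 m, N 5994677 m

Zone 60 central meridian λ₀ = 6×60 − 183 = 177°; Δλ = -1.4190°.
Transverse Mercator on WGS84 with k₀ = 0.9996 gives E = 372403.152 m, N = 5994676.722 m.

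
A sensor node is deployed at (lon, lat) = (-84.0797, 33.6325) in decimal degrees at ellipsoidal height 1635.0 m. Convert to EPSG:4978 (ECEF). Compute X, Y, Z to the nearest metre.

WGS84: a = 6378137 m, e² = 0.006694380; N(φ) = a/√(1−e²sin²φ) = 6384696.185 m.
X = (N+h)·cosφ·cosλ = 548453.224 m; Y = (N+h)·cosφ·sinλ = -5288944.635 m; Z = (N(1−e²)+h)·sinφ = 3513485.403 m.

X 548453 m, Y -5288945 m, Z 3513485 m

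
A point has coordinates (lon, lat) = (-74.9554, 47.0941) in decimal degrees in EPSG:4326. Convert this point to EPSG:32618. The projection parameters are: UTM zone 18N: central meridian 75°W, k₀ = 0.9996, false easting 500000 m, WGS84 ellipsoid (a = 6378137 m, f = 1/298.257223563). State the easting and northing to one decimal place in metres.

Zone 18 central meridian λ₀ = 6×18 − 183 = -75°; Δλ = +0.0446°.
Transverse Mercator on WGS84 with k₀ = 0.9996 gives E = 503384.783 m, N = 5215622.153 m.

E 503384.8 m, N 5215622.2 m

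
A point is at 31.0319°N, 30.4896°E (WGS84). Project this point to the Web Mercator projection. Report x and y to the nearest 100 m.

Web Mercator is spherical with R = a = 6378137 m.
x = R·λ = 6378137 × 0.532143908 = 3394086.746 m.
y = R·ln tan(π/4 + φ/2) = 6378137 × 0.570212377 = 3636892.659 m.

x 3394100 m, y 3636900 m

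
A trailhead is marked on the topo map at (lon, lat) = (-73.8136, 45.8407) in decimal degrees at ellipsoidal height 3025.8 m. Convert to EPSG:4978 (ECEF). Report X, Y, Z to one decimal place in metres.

WGS84: a = 6378137 m, e² = 0.006694380; N(φ) = a/√(1−e²sin²φ) = 6389153.099 m.
X = (N+h)·cosφ·cosλ = 1241373.510 m; Y = (N+h)·cosφ·sinλ = -4276624.373 m; Z = (N(1−e²)+h)·sinφ = 4555100.846 m.

X 1241373.5 m, Y -4276624.4 m, Z 4555100.8 m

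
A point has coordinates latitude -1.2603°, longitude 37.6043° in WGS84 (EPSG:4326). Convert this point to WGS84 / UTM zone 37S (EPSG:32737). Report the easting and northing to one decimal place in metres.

Zone 37 central meridian λ₀ = 6×37 − 183 = 39°; Δλ = -1.3957°.
Transverse Mercator on WGS84 with k₀ = 0.9996 gives E = 344715.406 m, N = 9860657.152 m.

E 344715.4 m, N 9860657.2 m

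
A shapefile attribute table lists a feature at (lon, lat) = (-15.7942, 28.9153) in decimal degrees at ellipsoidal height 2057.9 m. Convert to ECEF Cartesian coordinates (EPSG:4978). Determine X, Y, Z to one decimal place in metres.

WGS84: a = 6378137 m, e² = 0.006694380; N(φ) = a/√(1−e²sin²φ) = 6383133.965 m.
X = (N+h)·cosφ·cosλ = 5378168.156 m; Y = (N+h)·cosφ·sinλ = -1521280.184 m; Z = (N(1−e²)+h)·sinφ = 3066682.174 m.

X 5378168.2 m, Y -1521280.2 m, Z 3066682.2 m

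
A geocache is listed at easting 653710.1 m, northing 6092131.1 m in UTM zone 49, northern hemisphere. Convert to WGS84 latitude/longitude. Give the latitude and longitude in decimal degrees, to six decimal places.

lat 54.952400°, lon 113.400300°

Zone 49N: λ₀ = 111°, k₀ = 0.9996, false easting 500000 m.
Meridian distance M = (N − FN)/k₀ = 6094568.9 m.
Inverse transverse Mercator on WGS84 gives φ = 54.95240008°, λ = 113.40030005°.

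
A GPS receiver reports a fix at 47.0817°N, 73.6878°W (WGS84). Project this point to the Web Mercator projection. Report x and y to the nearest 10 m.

x -8202890 m, y 5955420 m

Web Mercator is spherical with R = a = 6378137 m.
x = R·λ = 6378137 × -1.286094729 = -8202888.374 m.
y = R·ln tan(π/4 + φ/2) = 6378137 × 0.933724033 = 5955419.803 m.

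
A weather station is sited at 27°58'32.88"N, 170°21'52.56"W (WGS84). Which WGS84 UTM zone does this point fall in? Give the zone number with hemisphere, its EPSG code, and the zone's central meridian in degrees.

Zone 2N (EPSG:32602), central meridian -171°

UTM zone = ⌊(λ + 180)/6⌋ + 1; -170.3646° ∈ [-174°, -168°) → zone 2.
Hemisphere: N (φ ≥ 0).
Central meridian λ₀ = 6×2 − 183 = -171°.
EPSG code: 32602.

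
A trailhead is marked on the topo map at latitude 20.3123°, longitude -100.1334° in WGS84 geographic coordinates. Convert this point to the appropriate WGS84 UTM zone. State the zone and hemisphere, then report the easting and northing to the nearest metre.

Zone 14N: E 381670 m, N 2246447 m

Longitude -100.1334° lies in the 6° band [-102°, -96°), giving zone 14; latitude is north of the equator, so 14N.
Zone 14 central meridian λ₀ = 6×14 − 183 = -99°; Δλ = -1.1334°.
Transverse Mercator on WGS84 with k₀ = 0.9996 gives E = 381670.108 m, N = 2246447.356 m.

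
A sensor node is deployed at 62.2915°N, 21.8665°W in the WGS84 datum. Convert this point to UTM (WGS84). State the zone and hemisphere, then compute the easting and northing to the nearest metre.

Longitude -21.8665° lies in the 6° band [-24°, -18°), giving zone 27; latitude is north of the equator, so 27N.
Zone 27 central meridian λ₀ = 6×27 − 183 = -21°; Δλ = -0.8665°.
Transverse Mercator on WGS84 with k₀ = 0.9996 gives E = 455050.267 m, N = 6906955.152 m.

Zone 27N: E 455050 m, N 6906955 m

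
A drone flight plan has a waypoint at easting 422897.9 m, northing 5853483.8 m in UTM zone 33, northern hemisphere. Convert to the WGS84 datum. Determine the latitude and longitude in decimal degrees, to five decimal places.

lat 52.82560°, lon 13.85570°

Zone 33N: λ₀ = 15°, k₀ = 0.9996, false easting 500000 m.
Meridian distance M = (N − FN)/k₀ = 5855826.1 m.
Inverse transverse Mercator on WGS84 gives φ = 52.82560026°, λ = 13.85570003°.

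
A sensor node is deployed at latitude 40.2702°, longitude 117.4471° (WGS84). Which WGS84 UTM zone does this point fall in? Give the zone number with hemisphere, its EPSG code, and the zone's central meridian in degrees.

UTM zone = ⌊(λ + 180)/6⌋ + 1; 117.4471° ∈ [114°, 120°) → zone 50.
Hemisphere: N (φ ≥ 0).
Central meridian λ₀ = 6×50 − 183 = 117°.
EPSG code: 32650.

Zone 50N (EPSG:32650), central meridian 117°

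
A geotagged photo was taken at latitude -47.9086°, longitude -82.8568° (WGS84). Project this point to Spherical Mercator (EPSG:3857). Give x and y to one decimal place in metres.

Web Mercator is spherical with R = a = 6378137 m.
x = R·λ = 6378137 × -1.446123968 = -9223576.785 m.
y = R·ln tan(π/4 + φ/2) = 6378137 × -0.955084938 = -6091662.579 m.

x -9223576.8 m, y -6091662.6 m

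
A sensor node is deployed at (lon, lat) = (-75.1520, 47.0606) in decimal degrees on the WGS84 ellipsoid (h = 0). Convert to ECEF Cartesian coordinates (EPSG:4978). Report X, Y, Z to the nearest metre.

X 1115419 m, Y -4207415 m, Z 4646357 m

WGS84: a = 6378137 m, e² = 0.006694380; N(φ) = a/√(1−e²sin²φ) = 6389609.431 m.
X = (N+h)·cosφ·cosλ = 1115418.794 m; Y = (N+h)·cosφ·sinλ = -4207415.418 m; Z = (N(1−e²)+h)·sinφ = 4646356.798 m.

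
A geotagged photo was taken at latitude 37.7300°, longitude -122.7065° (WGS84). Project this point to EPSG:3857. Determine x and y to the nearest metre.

x -13659625 m, y 4541354 m

Web Mercator is spherical with R = a = 6378137 m.
x = R·λ = 6378137 × -2.141632439 = -13659625.097 m.
y = R·ln tan(π/4 + φ/2) = 6378137 × 0.712018850 = 4541353.770 m.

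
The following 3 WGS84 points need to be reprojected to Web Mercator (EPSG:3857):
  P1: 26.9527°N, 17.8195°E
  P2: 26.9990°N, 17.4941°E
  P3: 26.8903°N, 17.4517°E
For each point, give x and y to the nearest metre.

Web Mercator: x = R·λ, y = R·ln tan(π/4+φ/2), R = 6378137 m.
P1 (26.9527°, 17.8195°) → (1983657.666, 3117563.481) m.
P2 (26.9990°, 17.4941°) → (1947434.304, 3123346.813) m.
P3 (26.8903°, 17.4517°) → (1942714.357, 3109772.856) m.

P1: x 1983658 m, y 3117563 m; P2: x 1947434 m, y 3123347 m; P3: x 1942714 m, y 3109773 m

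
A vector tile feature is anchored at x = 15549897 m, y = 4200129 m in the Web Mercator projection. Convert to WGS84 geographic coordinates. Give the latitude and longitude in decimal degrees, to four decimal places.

R = 6378137 m. λ = x/R = 139.68710142°.
φ = 2·arctan(exp(y/R)) − 90° = 2·arctan(1.93193) − 90° = 35.26629709°.

lat 35.2663°, lon 139.6871°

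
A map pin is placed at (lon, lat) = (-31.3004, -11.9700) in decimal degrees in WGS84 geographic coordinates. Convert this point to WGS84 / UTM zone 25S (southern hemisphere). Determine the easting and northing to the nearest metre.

Zone 25 central meridian λ₀ = 6×25 − 183 = -33°; Δλ = +1.6996°.
Transverse Mercator on WGS84 with k₀ = 0.9996 gives E = 685062.318 m, N = 8676194.306 m.

E 685062 m, N 8676194 m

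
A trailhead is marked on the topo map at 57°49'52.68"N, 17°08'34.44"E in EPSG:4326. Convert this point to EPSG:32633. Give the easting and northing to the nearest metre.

Zone 33 central meridian λ₀ = 6×33 − 183 = 15°; Δλ = +2.1429°.
Transverse Mercator on WGS84 with k₀ = 0.9996 gives E = 627247.444 m, N = 6411943.153 m.

E 627247 m, N 6411943 m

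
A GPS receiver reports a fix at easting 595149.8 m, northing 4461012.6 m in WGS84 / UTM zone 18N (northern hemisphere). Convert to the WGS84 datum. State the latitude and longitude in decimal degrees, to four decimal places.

lat 40.2942°, lon -73.8805°

Zone 18N: λ₀ = -75°, k₀ = 0.9996, false easting 500000 m.
Meridian distance M = (N − FN)/k₀ = 4462797.7 m.
Inverse transverse Mercator on WGS84 gives φ = 40.29420022°, λ = -73.88050020°.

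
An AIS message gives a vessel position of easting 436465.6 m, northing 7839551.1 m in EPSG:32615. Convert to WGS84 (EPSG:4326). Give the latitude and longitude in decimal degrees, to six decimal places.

Zone 15N: λ₀ = -93°, k₀ = 0.9996, false easting 500000 m.
Meridian distance M = (N − FN)/k₀ = 7842688.2 m.
Inverse transverse Mercator on WGS84 gives φ = 70.65259964°, λ = -94.71849916°.

lat 70.652600°, lon -94.718499°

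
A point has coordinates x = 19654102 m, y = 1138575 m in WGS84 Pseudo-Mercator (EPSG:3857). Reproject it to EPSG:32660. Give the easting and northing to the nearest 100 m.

E 451300 m, N 1124700 m

Web Mercator inverse (R = 6378137 m) → φ = 10.17410016°, λ = 176.55580222°.
UTM 60N forward: E = 451343.596 m, N = 1124695.036 m.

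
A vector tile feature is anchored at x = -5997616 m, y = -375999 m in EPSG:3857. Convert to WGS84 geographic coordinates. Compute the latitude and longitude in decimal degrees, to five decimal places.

R = 6378137 m. λ = x/R = -53.87750121°.
φ = 2·arctan(exp(y/R)) − 90° = 2·arctan(0.94275) − 90° = -3.37570182°.

lat -3.37570°, lon -53.87750°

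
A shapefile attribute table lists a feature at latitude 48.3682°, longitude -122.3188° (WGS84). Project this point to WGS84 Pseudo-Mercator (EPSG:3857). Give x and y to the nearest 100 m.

x -13616500 m, y 6168300 m

Web Mercator is spherical with R = a = 6378137 m.
x = R·λ = 6378137 × -2.134865797 = -13616466.530 m.
y = R·ln tan(π/4 + φ/2) = 6378137 × 0.967105326 = 6168330.260 m.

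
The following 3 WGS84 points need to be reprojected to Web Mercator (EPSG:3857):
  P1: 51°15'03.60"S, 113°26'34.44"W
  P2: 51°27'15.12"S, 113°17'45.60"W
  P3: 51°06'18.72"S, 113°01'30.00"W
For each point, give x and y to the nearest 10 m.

Web Mercator: x = R·λ, y = R·ln tan(π/4+φ/2), R = 6378137 m.
P1 (-51.2510°, -113.4429°) → (-12628405.862, -6665813.390) m.
P2 (-51.4542°, -113.2960°) → (-12612053.029, -6702033.134) m.
P3 (-51.1052°, -113.0250°) → (-12581885.447, -6639923.524) m.

P1: x -12628410 m, y -6665810 m; P2: x -12612050 m, y -6702030 m; P3: x -12581890 m, y -6639920 m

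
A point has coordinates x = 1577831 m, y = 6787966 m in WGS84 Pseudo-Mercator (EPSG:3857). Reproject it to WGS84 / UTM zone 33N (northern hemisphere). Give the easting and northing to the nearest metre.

E 443203 m, N 5753875 m

Web Mercator inverse (R = 6378137 m) → φ = 51.93270063°, λ = 14.17389703°.
UTM 33N forward: E = 443203.045 m, N = 5753875.397 m.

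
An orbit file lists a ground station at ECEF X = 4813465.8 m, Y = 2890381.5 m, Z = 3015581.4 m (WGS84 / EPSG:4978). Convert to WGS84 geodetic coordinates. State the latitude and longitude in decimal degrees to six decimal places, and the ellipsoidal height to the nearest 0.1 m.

lat 28.400800°, lon 30.983900°, h -145.3 m

λ = atan2(Y, X) = 30.98390042°; p = √(X²+Y²) = 5614602.2 m.
Bowring's method on WGS84 (a = 6378137 m, b = 6356752.314 m) gives φ = 28.40079961°, h = -145.311 m.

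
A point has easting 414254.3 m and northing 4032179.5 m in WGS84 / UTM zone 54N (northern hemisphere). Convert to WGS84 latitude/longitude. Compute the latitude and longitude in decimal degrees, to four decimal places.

Zone 54N: λ₀ = 141°, k₀ = 0.9996, false easting 500000 m.
Meridian distance M = (N − FN)/k₀ = 4033793.0 m.
Inverse transverse Mercator on WGS84 gives φ = 36.43100019°, λ = 140.04339998°.

lat 36.4310°, lon 140.0434°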